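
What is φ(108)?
36

108 = 2^2 × 3^3
φ(n) = n × ∏(1 - 1/p) for each prime p dividing n
φ(108) = 108 × (1 - 1/2) × (1 - 1/3) = 36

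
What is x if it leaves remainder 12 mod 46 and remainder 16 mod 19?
472

Using Chinese Remainder Theorem:
M = 46 × 19 = 874
M1 = 19, M2 = 46
y1 = 19^(-1) mod 46 = 17
y2 = 46^(-1) mod 19 = 12
x = (12×19×17 + 16×46×12) mod 874 = 472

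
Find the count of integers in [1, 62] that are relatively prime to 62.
30

62 = 2 × 31
φ(n) = n × ∏(1 - 1/p) for each prime p dividing n
φ(62) = 62 × (1 - 1/2) × (1 - 1/31) = 30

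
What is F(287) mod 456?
1

Matrix identity: Q^n = [[F_(n+1), F_n], [F_n, F_(n-1)]] with Q = [[1,1],[1,0]].
n = 287 = 100011111₂. Square-and-multiply, entries mod 456:
Q^1 = [[1,1],[1,0]]
Q^2 = (Q^1)² = [[2,1],[1,1]]
Q^4 = (Q^2)² = [[5,3],[3,2]]
Q^8 = (Q^4)² = [[34,21],[21,13]]
Q^17 = (Q^8)²·Q = [[304,229],[229,75]]
Q^35 = (Q^17)²·Q = [[0,305],[305,151]]
Q^71 = (Q^35)²·Q = [[0,1],[1,455]]
Q^143 = (Q^71)²·Q = [[0,1],[1,455]]
Q^287 = (Q^143)²·Q = [[0,1],[1,455]]
F_287 mod 456 = Q^287[0][1] = 1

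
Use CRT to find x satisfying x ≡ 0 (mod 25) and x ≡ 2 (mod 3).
50

Using Chinese Remainder Theorem:
M = 25 × 3 = 75
M1 = 3, M2 = 25
y1 = 3^(-1) mod 25 = 17
y2 = 25^(-1) mod 3 = 1
x = (0×3×17 + 2×25×1) mod 75 = 50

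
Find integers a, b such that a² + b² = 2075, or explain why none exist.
Not possible

Factorization: 2075 = 5^2 × 83
By Fermat: n is sum of two squares iff every prime p ≡ 3 (mod 4) appears to even power.
Prime(s) ≡ 3 (mod 4) with odd exponent: [(83, 1)]
Therefore 2075 cannot be expressed as a² + b².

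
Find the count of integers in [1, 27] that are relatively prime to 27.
18

27 = 3^3
φ(n) = n × ∏(1 - 1/p) for each prime p dividing n
φ(27) = 27 × (1 - 1/3) = 18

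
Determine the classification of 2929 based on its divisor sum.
deficient

Proper divisors of 2929: sum = 1 + 29 + 101 = 131
Since 131 < 2929, 2929 is deficient.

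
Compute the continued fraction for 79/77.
[1; 38, 2]

Euclidean algorithm steps:
79 = 1 × 77 + 2
77 = 38 × 2 + 1
2 = 2 × 1 + 0
Continued fraction: [1; 38, 2]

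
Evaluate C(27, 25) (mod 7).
1

Using Lucas' theorem:
Write n=27 and k=25 in base 7:
n in base 7: [3, 6]
k in base 7: [3, 4]
C(27,25) mod 7 = ∏ C(n_i, k_i) mod 7
Digit binomials (mod 7): C(3,3) = 1; C(6,4) = 15 ≡ 1
Product: 1 × 1 = 1 ≡ 1 (mod 7)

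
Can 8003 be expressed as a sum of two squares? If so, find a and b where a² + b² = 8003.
Not possible

Factorization: 8003 = 53 × 151
By Fermat: n is sum of two squares iff every prime p ≡ 3 (mod 4) appears to even power.
Prime(s) ≡ 3 (mod 4) with odd exponent: [(151, 1)]
Therefore 8003 cannot be expressed as a² + b².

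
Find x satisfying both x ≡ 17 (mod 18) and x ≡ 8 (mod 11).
107

Using Chinese Remainder Theorem:
M = 18 × 11 = 198
M1 = 11, M2 = 18
y1 = 11^(-1) mod 18 = 5
y2 = 18^(-1) mod 11 = 8
x = (17×11×5 + 8×18×8) mod 198 = 107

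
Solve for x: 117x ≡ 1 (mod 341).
239

gcd(117, 341) = 1, so the inverse exists.
Extended Euclidean algorithm on (341, 117):
341 = 2 × 117 + 107  ⟹  107 = (1)·341 + (-2)·117
117 = 1 × 107 + 10  ⟹  10 = (-1)·341 + (3)·117
107 = 10 × 10 + 7  ⟹  7 = (11)·341 + (-32)·117
10 = 1 × 7 + 3  ⟹  3 = (-12)·341 + (35)·117
7 = 2 × 3 + 1  ⟹  1 = (35)·341 + (-102)·117
So (-102)·117 ≡ 1 (mod 341), i.e. 117^(-1) ≡ -102 ≡ 239 (mod 341).
Check: 117 × 239 = 27963 ≡ 1 (mod 341)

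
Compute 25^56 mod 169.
66

Repeated squaring. Binary of 56 = 111000.
25^1 ≡ 25 (mod 169); 25^2 ≡ 118 (mod 169); 25^4 ≡ 66 (mod 169); 25^8 ≡ 131 (mod 169); 25^16 ≡ 92 (mod 169); 25^32 ≡ 14 (mod 169)
25^56 = 25^8 × 25^16 × 25^32 ≡ 66 (mod 169)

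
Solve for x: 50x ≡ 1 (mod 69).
29

gcd(50, 69) = 1, so the inverse exists.
Extended Euclidean algorithm on (69, 50):
69 = 1 × 50 + 19  ⟹  19 = (1)·69 + (-1)·50
50 = 2 × 19 + 12  ⟹  12 = (-2)·69 + (3)·50
19 = 1 × 12 + 7  ⟹  7 = (3)·69 + (-4)·50
12 = 1 × 7 + 5  ⟹  5 = (-5)·69 + (7)·50
7 = 1 × 5 + 2  ⟹  2 = (8)·69 + (-11)·50
5 = 2 × 2 + 1  ⟹  1 = (-21)·69 + (29)·50
So (29)·50 ≡ 1 (mod 69), i.e. 50^(-1) ≡ 29 (mod 69).
Check: 50 × 29 = 1450 ≡ 1 (mod 69)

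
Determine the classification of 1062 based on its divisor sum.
abundant

Proper divisors of 1062: sum = 1 + 2 + 3 + 6 + 9 + 18 + 59 + 118 + 177 + 354 + 531 = 1278
Since 1278 > 1062, 1062 is abundant.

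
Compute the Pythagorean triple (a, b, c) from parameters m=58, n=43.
(1515, 4988, 5213)

Euclid's formula: a = m² - n², b = 2mn, c = m² + n²
m = 58, n = 43
a = 58² - 43² = 3364 - 1849 = 1515
b = 2 × 58 × 43 = 4988
c = 58² + 43² = 3364 + 1849 = 5213
Verification: 1515² + 4988² = 2295225 + 24880144 = 27175369 = 5213² ✓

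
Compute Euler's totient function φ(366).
120

366 = 2 × 3 × 61
φ(n) = n × ∏(1 - 1/p) for each prime p dividing n
φ(366) = 366 × (1 - 1/2) × (1 - 1/3) × (1 - 1/61) = 120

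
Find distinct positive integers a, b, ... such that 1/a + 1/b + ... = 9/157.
1/18 + 1/566 + 1/399879

Greedy algorithm:
9/157: ceiling(157/9) = 18, use 1/18
5/2826: ceiling(2826/5) = 566, use 1/566
1/399879: ceiling(399879/1) = 399879, use 1/399879
Result: 9/157 = 1/18 + 1/566 + 1/399879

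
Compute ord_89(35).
88

89 is prime, so ord(35) divides φ(89) = 88.
Divisors of 88: 1, 2, 4, 8, 11, 22, 44, 88.
Repeated squaring: 35^1 ≡ 35, 35^2 ≡ 68, 35^4 ≡ 85, 35^8 ≡ 16, 35^16 ≡ 78, 35^32 ≡ 32, 35^64 ≡ 45 (mod 89).
Test 35^d mod 89 for each divisor d in increasing order:
35^1 ≡ 35
35^2 ≡ 68
35^4 ≡ 85
35^8 ≡ 16
35^11 = 35^8·35^2·35^1 ≡ 77
35^22 = 35^16·35^4·35^2 ≡ 55
35^44 = 35^32·35^8·35^4 ≡ 88
35^88 = 35^64·35^16·35^8 ≡ 1  ← first divisor giving 1
The order is 88.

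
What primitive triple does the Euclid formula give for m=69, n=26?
(4085, 3588, 5437)

Euclid's formula: a = m² - n², b = 2mn, c = m² + n²
m = 69, n = 26
a = 69² - 26² = 4761 - 676 = 4085
b = 2 × 69 × 26 = 3588
c = 69² + 26² = 4761 + 676 = 5437
Verification: 4085² + 3588² = 16687225 + 12873744 = 29560969 = 5437² ✓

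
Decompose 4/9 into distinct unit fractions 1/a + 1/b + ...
1/3 + 1/9

Greedy algorithm:
4/9: ceiling(9/4) = 3, use 1/3
1/9: ceiling(9/1) = 9, use 1/9
Result: 4/9 = 1/3 + 1/9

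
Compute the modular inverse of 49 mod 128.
81

gcd(49, 128) = 1, so the inverse exists.
Extended Euclidean algorithm on (128, 49):
128 = 2 × 49 + 30  ⟹  30 = (1)·128 + (-2)·49
49 = 1 × 30 + 19  ⟹  19 = (-1)·128 + (3)·49
30 = 1 × 19 + 11  ⟹  11 = (2)·128 + (-5)·49
19 = 1 × 11 + 8  ⟹  8 = (-3)·128 + (8)·49
11 = 1 × 8 + 3  ⟹  3 = (5)·128 + (-13)·49
8 = 2 × 3 + 2  ⟹  2 = (-13)·128 + (34)·49
3 = 1 × 2 + 1  ⟹  1 = (18)·128 + (-47)·49
So (-47)·49 ≡ 1 (mod 128), i.e. 49^(-1) ≡ -47 ≡ 81 (mod 128).
Check: 49 × 81 = 3969 ≡ 1 (mod 128)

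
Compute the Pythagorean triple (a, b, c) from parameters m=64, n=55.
(1071, 7040, 7121)

Euclid's formula: a = m² - n², b = 2mn, c = m² + n²
m = 64, n = 55
a = 64² - 55² = 4096 - 3025 = 1071
b = 2 × 64 × 55 = 7040
c = 64² + 55² = 4096 + 3025 = 7121
Verification: 1071² + 7040² = 1147041 + 49561600 = 50708641 = 7121² ✓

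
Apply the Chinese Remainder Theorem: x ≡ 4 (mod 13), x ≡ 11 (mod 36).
407

Using Chinese Remainder Theorem:
M = 13 × 36 = 468
M1 = 36, M2 = 13
y1 = 36^(-1) mod 13 = 4
y2 = 13^(-1) mod 36 = 25
x = (4×36×4 + 11×13×25) mod 468 = 407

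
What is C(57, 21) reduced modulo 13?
0

Using Lucas' theorem:
Write n=57 and k=21 in base 13:
n in base 13: [4, 5]
k in base 13: [1, 8]
C(57,21) mod 13 = ∏ C(n_i, k_i) mod 13
Digit binomials (mod 13): C(4,1) = 4; C(5,8) = 0 (k_i > n_i)
Product: 4 × 0 = 0 ≡ 0 (mod 13)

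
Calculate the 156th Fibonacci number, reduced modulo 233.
0

Matrix identity: Q^n = [[F_(n+1), F_n], [F_n, F_(n-1)]] with Q = [[1,1],[1,0]].
n = 156 = 10011100₂. Square-and-multiply, entries mod 233:
Q^1 = [[1,1],[1,0]]
Q^2 = (Q^1)² = [[2,1],[1,1]]
Q^4 = (Q^2)² = [[5,3],[3,2]]
Q^9 = (Q^4)²·Q = [[55,34],[34,21]]
Q^19 = (Q^9)²·Q = [[8,220],[220,21]]
Q^39 = (Q^19)²·Q = [[89,0],[0,89]]
Q^78 = (Q^39)² = [[232,0],[0,232]]
Q^156 = (Q^78)² = [[1,0],[0,1]]
F_156 mod 233 = Q^156[0][1] = 0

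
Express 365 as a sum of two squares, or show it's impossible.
2² + 19² (a=2, b=19)

Factorization: 365 = 5 × 73
By Fermat: n is sum of two squares iff every prime p ≡ 3 (mod 4) appears to even power.
All primes ≡ 3 (mod 4) appear to even power.
Search a = 0, 1, 2, … for 365 - a² a perfect square: first hit at a = 2: 365 - 4 = 361 = 19².
365 = 2² + 19² = 4 + 361 ✓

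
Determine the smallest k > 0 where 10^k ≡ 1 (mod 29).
28

29 is prime, so ord(10) divides φ(29) = 28.
Divisors of 28: 1, 2, 4, 7, 14, 28.
Repeated squaring: 10^1 ≡ 10, 10^2 ≡ 13, 10^4 ≡ 24, 10^8 ≡ 25, 10^16 ≡ 16 (mod 29).
Test 10^d mod 29 for each divisor d in increasing order:
10^1 ≡ 10
10^2 ≡ 13
10^4 ≡ 24
10^7 = 10^4·10^2·10^1 ≡ 17
10^14 = 10^8·10^4·10^2 ≡ 28
10^28 = 10^16·10^8·10^4 ≡ 1  ← first divisor giving 1
The order is 28.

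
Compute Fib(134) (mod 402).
401

Matrix identity: Q^n = [[F_(n+1), F_n], [F_n, F_(n-1)]] with Q = [[1,1],[1,0]].
n = 134 = 10000110₂. Square-and-multiply, entries mod 402:
Q^1 = [[1,1],[1,0]]
Q^2 = (Q^1)² = [[2,1],[1,1]]
Q^4 = (Q^2)² = [[5,3],[3,2]]
Q^8 = (Q^4)² = [[34,21],[21,13]]
Q^16 = (Q^8)² = [[391,183],[183,208]]
Q^33 = (Q^16)²·Q = [[115,244],[244,273]]
Q^67 = (Q^33)²·Q = [[201,401],[401,202]]
Q^134 = (Q^67)² = [[202,401],[401,203]]
F_134 mod 402 = Q^134[0][1] = 401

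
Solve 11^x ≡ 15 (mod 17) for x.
10

Baby-step giant-step with step n = ⌈√17⌉ = 5.
Baby steps 11^j mod 17 (j:value) for j=0..4: 0:1, 1:11, 2:2, 3:5, 4:4.
Giant-step multiplier: 11^(-5) ≡ 11^(16-5) = 11^11 ≡ 12 (mod 17).
Giant steps γ_i = 15·12^i mod 17: γ_0=15, γ_1=10, γ_2=1 (in table at j=0).
x = i·n + j = 2·5 + 0 = 10.
Check: 11^10 ≡ 15 (mod 17).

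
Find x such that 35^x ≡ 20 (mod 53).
17

Baby-step giant-step with step n = ⌈√53⌉ = 8.
Baby steps 35^j mod 53 (j:value) for j=0..7: 0:1, 1:35, 2:6, 3:51, 4:36, 5:41, 6:4, 7:34.
Giant-step multiplier: 35^(-8) ≡ 35^(52-8) = 35^44 ≡ 42 (mod 53).
Giant steps γ_i = 20·42^i mod 53: γ_0=20, γ_1=45, γ_2=35 (in table at j=1).
x = i·n + j = 2·8 + 1 = 17.
Check: 35^17 ≡ 20 (mod 53).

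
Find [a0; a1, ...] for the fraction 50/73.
[0; 1, 2, 5, 1, 3]

Euclidean algorithm steps:
50 = 0 × 73 + 50
73 = 1 × 50 + 23
50 = 2 × 23 + 4
23 = 5 × 4 + 3
4 = 1 × 3 + 1
3 = 3 × 1 + 0
Continued fraction: [0; 1, 2, 5, 1, 3]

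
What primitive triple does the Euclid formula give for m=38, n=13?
(1275, 988, 1613)

Euclid's formula: a = m² - n², b = 2mn, c = m² + n²
m = 38, n = 13
a = 38² - 13² = 1444 - 169 = 1275
b = 2 × 38 × 13 = 988
c = 38² + 13² = 1444 + 169 = 1613
Verification: 1275² + 988² = 1625625 + 976144 = 2601769 = 1613² ✓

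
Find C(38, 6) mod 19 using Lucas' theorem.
0

Using Lucas' theorem:
Write n=38 and k=6 in base 19:
n in base 19: [2, 0]
k in base 19: [0, 6]
C(38,6) mod 19 = ∏ C(n_i, k_i) mod 19
Digit binomials (mod 19): C(2,0) = 1; C(0,6) = 0 (k_i > n_i)
Product: 1 × 0 = 0 ≡ 0 (mod 19)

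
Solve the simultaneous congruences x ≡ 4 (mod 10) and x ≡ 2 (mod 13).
54

Using Chinese Remainder Theorem:
M = 10 × 13 = 130
M1 = 13, M2 = 10
y1 = 13^(-1) mod 10 = 7
y2 = 10^(-1) mod 13 = 4
x = (4×13×7 + 2×10×4) mod 130 = 54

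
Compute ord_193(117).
64

193 is prime, so ord(117) divides φ(193) = 192.
Divisors of 192: 1, 2, 3, 4, 6, 8, 12, 16, 24, 32, 48, 64, 96, 192.
Repeated squaring: 117^1 ≡ 117, 117^2 ≡ 179, 117^4 ≡ 3, 117^8 ≡ 9, 117^16 ≡ 81, 117^32 ≡ 192, 117^64 ≡ 1, 117^128 ≡ 1 (mod 193).
Test 117^d mod 193 for each divisor d in increasing order:
117^1 ≡ 117
117^2 ≡ 179
117^3 = 117^2·117^1 ≡ 99
117^4 ≡ 3
117^6 = 117^4·117^2 ≡ 151
117^8 ≡ 9
117^12 = 117^8·117^4 ≡ 27
117^16 ≡ 81
117^24 = 117^16·117^8 ≡ 150
117^32 ≡ 192
117^48 = 117^32·117^16 ≡ 112
117^64 ≡ 1  ← first divisor giving 1
The order is 64.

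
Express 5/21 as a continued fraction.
[0; 4, 5]

Euclidean algorithm steps:
5 = 0 × 21 + 5
21 = 4 × 5 + 1
5 = 5 × 1 + 0
Continued fraction: [0; 4, 5]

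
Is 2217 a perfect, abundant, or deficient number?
deficient

Proper divisors of 2217: sum = 1 + 3 + 739 = 743
Since 743 < 2217, 2217 is deficient.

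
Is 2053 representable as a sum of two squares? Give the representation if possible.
17² + 42² (a=17, b=42)

Factorization: 2053 = 2053
By Fermat: n is sum of two squares iff every prime p ≡ 3 (mod 4) appears to even power.
All primes ≡ 3 (mod 4) appear to even power.
Search a = 0, 1, 2, … for 2053 - a² a perfect square: first hit at a = 17: 2053 - 289 = 1764 = 42².
2053 = 17² + 42² = 289 + 1764 ✓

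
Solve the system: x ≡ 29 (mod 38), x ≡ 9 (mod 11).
295

Using Chinese Remainder Theorem:
M = 38 × 11 = 418
M1 = 11, M2 = 38
y1 = 11^(-1) mod 38 = 7
y2 = 38^(-1) mod 11 = 9
x = (29×11×7 + 9×38×9) mod 418 = 295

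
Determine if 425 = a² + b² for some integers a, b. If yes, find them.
5² + 20² (a=5, b=20)

Factorization: 425 = 5^2 × 17
By Fermat: n is sum of two squares iff every prime p ≡ 3 (mod 4) appears to even power.
All primes ≡ 3 (mod 4) appear to even power.
Search a = 0, 1, 2, … for 425 - a² a perfect square: first hit at a = 5: 425 - 25 = 400 = 20².
425 = 5² + 20² = 25 + 400 ✓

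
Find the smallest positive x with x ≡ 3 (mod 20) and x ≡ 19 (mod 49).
803

Using Chinese Remainder Theorem:
M = 20 × 49 = 980
M1 = 49, M2 = 20
y1 = 49^(-1) mod 20 = 9
y2 = 20^(-1) mod 49 = 27
x = (3×49×9 + 19×20×27) mod 980 = 803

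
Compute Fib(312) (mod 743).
250

Matrix identity: Q^n = [[F_(n+1), F_n], [F_n, F_(n-1)]] with Q = [[1,1],[1,0]].
n = 312 = 100111000₂. Square-and-multiply, entries mod 743:
Q^1 = [[1,1],[1,0]]
Q^2 = (Q^1)² = [[2,1],[1,1]]
Q^4 = (Q^2)² = [[5,3],[3,2]]
Q^9 = (Q^4)²·Q = [[55,34],[34,21]]
Q^19 = (Q^9)²·Q = [[78,466],[466,355]]
Q^39 = (Q^19)²·Q = [[22,340],[340,425]]
Q^78 = (Q^39)² = [[176,408],[408,511]]
Q^156 = (Q^78)² = [[545,185],[185,360]]
Q^312 = (Q^156)² = [[615,250],[250,365]]
F_312 mod 743 = Q^312[0][1] = 250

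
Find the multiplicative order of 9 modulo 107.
53

107 is prime, so ord(9) divides φ(107) = 106.
Divisors of 106: 1, 2, 53, 106.
Repeated squaring: 9^1 ≡ 9, 9^2 ≡ 81, 9^4 ≡ 34, 9^8 ≡ 86, 9^16 ≡ 13, 9^32 ≡ 62, 9^64 ≡ 99 (mod 107).
Test 9^d mod 107 for each divisor d in increasing order:
9^1 ≡ 9
9^2 ≡ 81
9^53 = 9^32·9^16·9^4·9^1 ≡ 1  ← first divisor giving 1
The order is 53.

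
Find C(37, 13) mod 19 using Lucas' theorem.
18

Using Lucas' theorem:
Write n=37 and k=13 in base 19:
n in base 19: [1, 18]
k in base 19: [0, 13]
C(37,13) mod 19 = ∏ C(n_i, k_i) mod 19
Digit binomials (mod 19): C(1,0) = 1; C(18,13) = 8568 ≡ 18
Product: 1 × 18 = 18 ≡ 18 (mod 19)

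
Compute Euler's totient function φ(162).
54

162 = 2 × 3^4
φ(n) = n × ∏(1 - 1/p) for each prime p dividing n
φ(162) = 162 × (1 - 1/2) × (1 - 1/3) = 54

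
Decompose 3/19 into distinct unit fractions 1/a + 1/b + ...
1/7 + 1/67 + 1/8911

Greedy algorithm:
3/19: ceiling(19/3) = 7, use 1/7
2/133: ceiling(133/2) = 67, use 1/67
1/8911: ceiling(8911/1) = 8911, use 1/8911
Result: 3/19 = 1/7 + 1/67 + 1/8911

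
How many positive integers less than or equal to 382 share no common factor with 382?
190

382 = 2 × 191
φ(n) = n × ∏(1 - 1/p) for each prime p dividing n
φ(382) = 382 × (1 - 1/2) × (1 - 1/191) = 190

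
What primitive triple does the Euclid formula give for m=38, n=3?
(1435, 228, 1453)

Euclid's formula: a = m² - n², b = 2mn, c = m² + n²
m = 38, n = 3
a = 38² - 3² = 1444 - 9 = 1435
b = 2 × 38 × 3 = 228
c = 38² + 3² = 1444 + 9 = 1453
Verification: 1435² + 228² = 2059225 + 51984 = 2111209 = 1453² ✓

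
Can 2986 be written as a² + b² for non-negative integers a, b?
31² + 45² (a=31, b=45)

Factorization: 2986 = 2 × 1493
By Fermat: n is sum of two squares iff every prime p ≡ 3 (mod 4) appears to even power.
All primes ≡ 3 (mod 4) appear to even power.
Search a = 0, 1, 2, … for 2986 - a² a perfect square: first hit at a = 31: 2986 - 961 = 2025 = 45².
2986 = 31² + 45² = 961 + 2025 ✓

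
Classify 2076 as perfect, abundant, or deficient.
abundant

Proper divisors of 2076: sum = 1 + 2 + 3 + 4 + 6 + 12 + 173 + 346 + 519 + 692 + 1038 = 2796
Since 2796 > 2076, 2076 is abundant.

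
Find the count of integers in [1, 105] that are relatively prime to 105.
48

105 = 3 × 5 × 7
φ(n) = n × ∏(1 - 1/p) for each prime p dividing n
φ(105) = 105 × (1 - 1/3) × (1 - 1/5) × (1 - 1/7) = 48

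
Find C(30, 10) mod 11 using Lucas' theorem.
0

Using Lucas' theorem:
Write n=30 and k=10 in base 11:
n in base 11: [2, 8]
k in base 11: [0, 10]
C(30,10) mod 11 = ∏ C(n_i, k_i) mod 11
Digit binomials (mod 11): C(2,0) = 1; C(8,10) = 0 (k_i > n_i)
Product: 1 × 0 = 0 ≡ 0 (mod 11)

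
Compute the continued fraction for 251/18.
[13; 1, 17]

Euclidean algorithm steps:
251 = 13 × 18 + 17
18 = 1 × 17 + 1
17 = 17 × 1 + 0
Continued fraction: [13; 1, 17]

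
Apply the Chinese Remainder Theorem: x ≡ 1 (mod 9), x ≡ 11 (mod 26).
37

Using Chinese Remainder Theorem:
M = 9 × 26 = 234
M1 = 26, M2 = 9
y1 = 26^(-1) mod 9 = 8
y2 = 9^(-1) mod 26 = 3
x = (1×26×8 + 11×9×3) mod 234 = 37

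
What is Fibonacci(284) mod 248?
5

Matrix identity: Q^n = [[F_(n+1), F_n], [F_n, F_(n-1)]] with Q = [[1,1],[1,0]].
n = 284 = 100011100₂. Square-and-multiply, entries mod 248:
Q^1 = [[1,1],[1,0]]
Q^2 = (Q^1)² = [[2,1],[1,1]]
Q^4 = (Q^2)² = [[5,3],[3,2]]
Q^8 = (Q^4)² = [[34,21],[21,13]]
Q^17 = (Q^8)²·Q = [[104,109],[109,243]]
Q^35 = (Q^17)²·Q = [[8,129],[129,127]]
Q^71 = (Q^35)²·Q = [[144,89],[89,55]]
Q^142 = (Q^71)² = [[137,103],[103,34]]
Q^284 = (Q^142)² = [[114,5],[5,109]]
F_284 mod 248 = Q^284[0][1] = 5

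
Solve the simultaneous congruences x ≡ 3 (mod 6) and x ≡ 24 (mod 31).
117

Using Chinese Remainder Theorem:
M = 6 × 31 = 186
M1 = 31, M2 = 6
y1 = 31^(-1) mod 6 = 1
y2 = 6^(-1) mod 31 = 26
x = (3×31×1 + 24×6×26) mod 186 = 117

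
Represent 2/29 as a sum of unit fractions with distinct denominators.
1/15 + 1/435

Greedy algorithm:
2/29: ceiling(29/2) = 15, use 1/15
1/435: ceiling(435/1) = 435, use 1/435
Result: 2/29 = 1/15 + 1/435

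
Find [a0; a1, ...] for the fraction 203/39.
[5; 4, 1, 7]

Euclidean algorithm steps:
203 = 5 × 39 + 8
39 = 4 × 8 + 7
8 = 1 × 7 + 1
7 = 7 × 1 + 0
Continued fraction: [5; 4, 1, 7]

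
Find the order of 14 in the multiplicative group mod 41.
8

41 is prime, so ord(14) divides φ(41) = 40.
Divisors of 40: 1, 2, 4, 5, 8, 10, 20, 40.
Repeated squaring: 14^1 ≡ 14, 14^2 ≡ 32, 14^4 ≡ 40, 14^8 ≡ 1, 14^16 ≡ 1, 14^32 ≡ 1 (mod 41).
Test 14^d mod 41 for each divisor d in increasing order:
14^1 ≡ 14
14^2 ≡ 32
14^4 ≡ 40
14^5 = 14^4·14^1 ≡ 27
14^8 ≡ 1  ← first divisor giving 1
The order is 8.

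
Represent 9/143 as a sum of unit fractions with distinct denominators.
1/16 + 1/2288

Greedy algorithm:
9/143: ceiling(143/9) = 16, use 1/16
1/2288: ceiling(2288/1) = 2288, use 1/2288
Result: 9/143 = 1/16 + 1/2288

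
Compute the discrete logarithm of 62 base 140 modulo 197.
166

Baby-step giant-step with step n = ⌈√197⌉ = 15.
Baby steps 140^j mod 197 (j:value) for j=0..14: 0:1, 1:140, 2:97, 3:184, 4:150, 5:118, 6:169, 7:20, 8:42, 9:167, 10:134, 11:45, 12:193, 13:31, 14:6.
Giant-step multiplier: 140^(-15) ≡ 140^(196-15) = 140^181 ≡ 72 (mod 197).
Giant steps γ_i = 62·72^i mod 197: γ_0=62, γ_1=130, γ_2=101, γ_3=180, γ_4=155, γ_5=128, γ_6=154, γ_7=56, γ_8=92, γ_9=123, γ_10=188, γ_11=140 (in table at j=1).
x = i·n + j = 11·15 + 1 = 166.
Check: 140^166 ≡ 62 (mod 197).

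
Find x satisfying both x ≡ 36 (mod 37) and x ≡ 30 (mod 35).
1220

Using Chinese Remainder Theorem:
M = 37 × 35 = 1295
M1 = 35, M2 = 37
y1 = 35^(-1) mod 37 = 18
y2 = 37^(-1) mod 35 = 18
x = (36×35×18 + 30×37×18) mod 1295 = 1220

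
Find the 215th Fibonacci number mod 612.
1

Matrix identity: Q^n = [[F_(n+1), F_n], [F_n, F_(n-1)]] with Q = [[1,1],[1,0]].
n = 215 = 11010111₂. Square-and-multiply, entries mod 612:
Q^1 = [[1,1],[1,0]]
Q^3 = (Q^1)²·Q = [[3,2],[2,1]]
Q^6 = (Q^3)² = [[13,8],[8,5]]
Q^13 = (Q^6)²·Q = [[377,233],[233,144]]
Q^26 = (Q^13)² = [[578,217],[217,361]]
Q^53 = (Q^26)²·Q = [[476,509],[509,579]]
Q^107 = (Q^53)²·Q = [[0,341],[341,271]]
Q^215 = (Q^107)²·Q = [[0,1],[1,611]]
F_215 mod 612 = Q^215[0][1] = 1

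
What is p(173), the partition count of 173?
362326859895

p(n) counts ways to write n as a sum of positive integers (order ignored).
Euler's pentagonal recurrence: p(k) = p(k-1) + p(k-2) - p(k-5) - p(k-7) + p(k-12) + p(k-15) - ... (offsets j(3j∓1)/2, signs ++--, p(0)=1, p(<0)=0).
DP table for k = 0..172: p(0)=1, p(1)=1, p(2)=2, p(3)=3, p(4)=5, p(5)=7, p(6)=11, p(7)=15, p(8)=22, p(9)=30, p(10)=42, p(11)=56, p(12)=77, p(13)=101, p(14)=135, p(15)=176, p(16)=231, p(17)=297, p(18)=385, p(19)=490, p(20)=627, p(21)=792, p(22)=1002, p(23)=1255, p(24)=1575, p(25)=1958, p(26)=2436, p(27)=3010, p(28)=3718, p(29)=4565, p(30)=5604, p(31)=6842, p(32)=8349, p(33)=10143, p(34)=12310, p(35)=14883, p(36)=17977, p(37)=21637, p(38)=26015, p(39)=31185, p(40)=37338, p(41)=44583, p(42)=53174, p(43)=63261, p(44)=75175, p(45)=89134, p(46)=105558, p(47)=124754, p(48)=147273, p(49)=173525, p(50)=204226, p(51)=239943, p(52)=281589, p(53)=329931, p(54)=386155, p(55)=451276, p(56)=526823, p(57)=614154, p(58)=715220, p(59)=831820, p(60)=966467, p(61)=1121505, p(62)=1300156, p(63)=1505499, p(64)=1741630, p(65)=2012558, p(66)=2323520, p(67)=2679689, p(68)=3087735, p(69)=3554345, p(70)=4087968, p(71)=4697205, p(72)=5392783, p(73)=6185689, p(74)=7089500, p(75)=8118264, p(76)=9289091, p(77)=10619863, p(78)=12132164, p(79)=13848650, p(80)=15796476, p(81)=18004327, p(82)=20506255, p(83)=23338469, p(84)=26543660, p(85)=30167357, p(86)=34262962, p(87)=38887673, p(88)=44108109, p(89)=49995925, p(90)=56634173, p(91)=64112359, p(92)=72533807, p(93)=82010177, p(94)=92669720, p(95)=104651419, p(96)=118114304, p(97)=133230930, p(98)=150198136, p(99)=169229875, p(100)=190569292, p(101)=214481126, p(102)=241265379, p(103)=271248950, p(104)=304801365, p(105)=342325709, p(106)=384276336, p(107)=431149389, p(108)=483502844, p(109)=541946240, p(110)=607163746, p(111)=679903203, p(112)=761002156, p(113)=851376628, p(114)=952050665, p(115)=1064144451, p(116)=1188908248, p(117)=1327710076, p(118)=1482074143, p(119)=1653668665, p(120)=1844349560, p(121)=2056148051, p(122)=2291320912, p(123)=2552338241, p(124)=2841940500, p(125)=3163127352, p(126)=3519222692, p(127)=3913864295, p(128)=4351078600, p(129)=4835271870, p(130)=5371315400, p(131)=5964539504, p(132)=6620830889, p(133)=7346629512, p(134)=8149040695, p(135)=9035836076, p(136)=10015581680, p(137)=11097645016, p(138)=12292341831, p(139)=13610949895, p(140)=15065878135, p(141)=16670689208, p(142)=18440293320, p(143)=20390982757, p(144)=22540654445, p(145)=24908858009, p(146)=27517052599, p(147)=30388671978, p(148)=33549419497, p(149)=37027355200, p(150)=40853235313, p(151)=45060624582, p(152)=49686288421, p(153)=54770336324, p(154)=60356673280, p(155)=66493182097, p(156)=73232243759, p(157)=80630964769, p(158)=88751778802, p(159)=97662728555, p(160)=107438159466, p(161)=118159068427, p(162)=129913904637, p(163)=142798995930, p(164)=156919475295, p(165)=172389800255, p(166)=189334822579, p(167)=207890420102, p(168)=228204732751, p(169)=250438925115, p(170)=274768617130, p(171)=301384802048, p(172)=330495499613.
Final step: p(173) = p(172) + p(171) - p(168) - p(166) + p(161) + p(158) - p(151) - p(147) + p(138) + p(133) - p(122) - p(116) + p(103) + p(96) - p(81) - p(73) + p(56) + p(47) - p(28) - p(18)
= 330495499613 + 301384802048 - 228204732751 - 189334822579 + 118159068427 + 88751778802 - 45060624582 - 30388671978 + 12292341831 + 7346629512 - 2291320912 - 1188908248 + 271248950 + 118114304 - 18004327 - 6185689 + 526823 + 124754 - 3718 - 385
= 362326859895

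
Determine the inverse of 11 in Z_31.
17

gcd(11, 31) = 1, so the inverse exists.
Extended Euclidean algorithm on (31, 11):
31 = 2 × 11 + 9  ⟹  9 = (1)·31 + (-2)·11
11 = 1 × 9 + 2  ⟹  2 = (-1)·31 + (3)·11
9 = 4 × 2 + 1  ⟹  1 = (5)·31 + (-14)·11
So (-14)·11 ≡ 1 (mod 31), i.e. 11^(-1) ≡ -14 ≡ 17 (mod 31).
Check: 11 × 17 = 187 ≡ 1 (mod 31)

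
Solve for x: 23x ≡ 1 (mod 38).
5

gcd(23, 38) = 1, so the inverse exists.
Extended Euclidean algorithm on (38, 23):
38 = 1 × 23 + 15  ⟹  15 = (1)·38 + (-1)·23
23 = 1 × 15 + 8  ⟹  8 = (-1)·38 + (2)·23
15 = 1 × 8 + 7  ⟹  7 = (2)·38 + (-3)·23
8 = 1 × 7 + 1  ⟹  1 = (-3)·38 + (5)·23
So (5)·23 ≡ 1 (mod 38), i.e. 23^(-1) ≡ 5 (mod 38).
Check: 23 × 5 = 115 ≡ 1 (mod 38)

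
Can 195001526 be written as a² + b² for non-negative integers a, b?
Not possible

Factorization: 195001526 = 2 × 17 × 179^3
By Fermat: n is sum of two squares iff every prime p ≡ 3 (mod 4) appears to even power.
Prime(s) ≡ 3 (mod 4) with odd exponent: [(179, 3)]
Therefore 195001526 cannot be expressed as a² + b².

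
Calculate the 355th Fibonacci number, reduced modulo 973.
233

Matrix identity: Q^n = [[F_(n+1), F_n], [F_n, F_(n-1)]] with Q = [[1,1],[1,0]].
n = 355 = 101100011₂. Square-and-multiply, entries mod 973:
Q^1 = [[1,1],[1,0]]
Q^2 = (Q^1)² = [[2,1],[1,1]]
Q^5 = (Q^2)²·Q = [[8,5],[5,3]]
Q^11 = (Q^5)²·Q = [[144,89],[89,55]]
Q^22 = (Q^11)² = [[440,197],[197,243]]
Q^44 = (Q^22)² = [[835,277],[277,558]]
Q^88 = (Q^44)² = [[419,553],[553,839]]
Q^177 = (Q^88)²·Q = [[687,708],[708,952]]
Q^355 = (Q^177)²·Q = [[829,233],[233,596]]
F_355 mod 973 = Q^355[0][1] = 233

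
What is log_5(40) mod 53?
42

Baby-step giant-step with step n = ⌈√53⌉ = 8.
Baby steps 5^j mod 53 (j:value) for j=0..7: 0:1, 1:5, 2:25, 3:19, 4:42, 5:51, 6:43, 7:3.
Giant-step multiplier: 5^(-8) ≡ 5^(52-8) = 5^44 ≡ 46 (mod 53).
Giant steps γ_i = 40·46^i mod 53: γ_0=40, γ_1=38, γ_2=52, γ_3=7, γ_4=4, γ_5=25 (in table at j=2).
x = i·n + j = 5·8 + 2 = 42.
Check: 5^42 ≡ 40 (mod 53).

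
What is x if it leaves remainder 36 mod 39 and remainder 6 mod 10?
36

Using Chinese Remainder Theorem:
M = 39 × 10 = 390
M1 = 10, M2 = 39
y1 = 10^(-1) mod 39 = 4
y2 = 39^(-1) mod 10 = 9
x = (36×10×4 + 6×39×9) mod 390 = 36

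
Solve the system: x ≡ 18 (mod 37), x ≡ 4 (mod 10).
314

Using Chinese Remainder Theorem:
M = 37 × 10 = 370
M1 = 10, M2 = 37
y1 = 10^(-1) mod 37 = 26
y2 = 37^(-1) mod 10 = 3
x = (18×10×26 + 4×37×3) mod 370 = 314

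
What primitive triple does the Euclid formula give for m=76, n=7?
(5727, 1064, 5825)

Euclid's formula: a = m² - n², b = 2mn, c = m² + n²
m = 76, n = 7
a = 76² - 7² = 5776 - 49 = 5727
b = 2 × 76 × 7 = 1064
c = 76² + 7² = 5776 + 49 = 5825
Verification: 5727² + 1064² = 32798529 + 1132096 = 33930625 = 5825² ✓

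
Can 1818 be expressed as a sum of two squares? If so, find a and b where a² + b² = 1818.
27² + 33² (a=27, b=33)

Factorization: 1818 = 2 × 3^2 × 101
By Fermat: n is sum of two squares iff every prime p ≡ 3 (mod 4) appears to even power.
All primes ≡ 3 (mod 4) appear to even power.
Search a = 0, 1, 2, … for 1818 - a² a perfect square: first hit at a = 27: 1818 - 729 = 1089 = 33².
1818 = 27² + 33² = 729 + 1089 ✓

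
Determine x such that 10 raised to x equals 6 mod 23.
6

Baby-step giant-step with step n = ⌈√23⌉ = 5.
Baby steps 10^j mod 23 (j:value) for j=0..4: 0:1, 1:10, 2:8, 3:11, 4:18.
Giant-step multiplier: 10^(-5) ≡ 10^(22-5) = 10^17 ≡ 17 (mod 23).
Giant steps γ_i = 6·17^i mod 23: γ_0=6, γ_1=10 (in table at j=1).
x = i·n + j = 1·5 + 1 = 6.
Check: 10^6 ≡ 6 (mod 23).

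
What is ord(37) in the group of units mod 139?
69

139 is prime, so ord(37) divides φ(139) = 138.
Divisors of 138: 1, 2, 3, 6, 23, 46, 69, 138.
Repeated squaring: 37^1 ≡ 37, 37^2 ≡ 118, 37^4 ≡ 24, 37^8 ≡ 20, 37^16 ≡ 122, 37^32 ≡ 11, 37^64 ≡ 121, 37^128 ≡ 46 (mod 139).
Test 37^d mod 139 for each divisor d in increasing order:
37^1 ≡ 37
37^2 ≡ 118
37^3 = 37^2·37^1 ≡ 57
37^6 = 37^4·37^2 ≡ 52
37^23 = 37^16·37^4·37^2·37^1 ≡ 96
37^46 = 37^32·37^8·37^4·37^2 ≡ 42
37^69 = 37^64·37^4·37^1 ≡ 1  ← first divisor giving 1
The order is 69.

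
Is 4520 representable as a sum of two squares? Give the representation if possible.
26² + 62² (a=26, b=62)

Factorization: 4520 = 2^3 × 5 × 113
By Fermat: n is sum of two squares iff every prime p ≡ 3 (mod 4) appears to even power.
All primes ≡ 3 (mod 4) appear to even power.
Search a = 0, 1, 2, … for 4520 - a² a perfect square: first hit at a = 26: 4520 - 676 = 3844 = 62².
4520 = 26² + 62² = 676 + 3844 ✓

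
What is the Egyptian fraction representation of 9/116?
1/13 + 1/1508

Greedy algorithm:
9/116: ceiling(116/9) = 13, use 1/13
1/1508: ceiling(1508/1) = 1508, use 1/1508
Result: 9/116 = 1/13 + 1/1508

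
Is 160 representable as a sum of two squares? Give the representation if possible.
4² + 12² (a=4, b=12)

Factorization: 160 = 2^5 × 5
By Fermat: n is sum of two squares iff every prime p ≡ 3 (mod 4) appears to even power.
All primes ≡ 3 (mod 4) appear to even power.
Search a = 0, 1, 2, … for 160 - a² a perfect square: first hit at a = 4: 160 - 16 = 144 = 12².
160 = 4² + 12² = 16 + 144 ✓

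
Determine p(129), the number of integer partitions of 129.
4835271870

p(n) counts ways to write n as a sum of positive integers (order ignored).
Euler's pentagonal recurrence: p(k) = p(k-1) + p(k-2) - p(k-5) - p(k-7) + p(k-12) + p(k-15) - ... (offsets j(3j∓1)/2, signs ++--, p(0)=1, p(<0)=0).
DP table for k = 0..128: p(0)=1, p(1)=1, p(2)=2, p(3)=3, p(4)=5, p(5)=7, p(6)=11, p(7)=15, p(8)=22, p(9)=30, p(10)=42, p(11)=56, p(12)=77, p(13)=101, p(14)=135, p(15)=176, p(16)=231, p(17)=297, p(18)=385, p(19)=490, p(20)=627, p(21)=792, p(22)=1002, p(23)=1255, p(24)=1575, p(25)=1958, p(26)=2436, p(27)=3010, p(28)=3718, p(29)=4565, p(30)=5604, p(31)=6842, p(32)=8349, p(33)=10143, p(34)=12310, p(35)=14883, p(36)=17977, p(37)=21637, p(38)=26015, p(39)=31185, p(40)=37338, p(41)=44583, p(42)=53174, p(43)=63261, p(44)=75175, p(45)=89134, p(46)=105558, p(47)=124754, p(48)=147273, p(49)=173525, p(50)=204226, p(51)=239943, p(52)=281589, p(53)=329931, p(54)=386155, p(55)=451276, p(56)=526823, p(57)=614154, p(58)=715220, p(59)=831820, p(60)=966467, p(61)=1121505, p(62)=1300156, p(63)=1505499, p(64)=1741630, p(65)=2012558, p(66)=2323520, p(67)=2679689, p(68)=3087735, p(69)=3554345, p(70)=4087968, p(71)=4697205, p(72)=5392783, p(73)=6185689, p(74)=7089500, p(75)=8118264, p(76)=9289091, p(77)=10619863, p(78)=12132164, p(79)=13848650, p(80)=15796476, p(81)=18004327, p(82)=20506255, p(83)=23338469, p(84)=26543660, p(85)=30167357, p(86)=34262962, p(87)=38887673, p(88)=44108109, p(89)=49995925, p(90)=56634173, p(91)=64112359, p(92)=72533807, p(93)=82010177, p(94)=92669720, p(95)=104651419, p(96)=118114304, p(97)=133230930, p(98)=150198136, p(99)=169229875, p(100)=190569292, p(101)=214481126, p(102)=241265379, p(103)=271248950, p(104)=304801365, p(105)=342325709, p(106)=384276336, p(107)=431149389, p(108)=483502844, p(109)=541946240, p(110)=607163746, p(111)=679903203, p(112)=761002156, p(113)=851376628, p(114)=952050665, p(115)=1064144451, p(116)=1188908248, p(117)=1327710076, p(118)=1482074143, p(119)=1653668665, p(120)=1844349560, p(121)=2056148051, p(122)=2291320912, p(123)=2552338241, p(124)=2841940500, p(125)=3163127352, p(126)=3519222692, p(127)=3913864295, p(128)=4351078600.
Final step: p(129) = p(128) + p(127) - p(124) - p(122) + p(117) + p(114) - p(107) - p(103) + p(94) + p(89) - p(78) - p(72) + p(59) + p(52) - p(37) - p(29) + p(12) + p(3)
= 4351078600 + 3913864295 - 2841940500 - 2291320912 + 1327710076 + 952050665 - 431149389 - 271248950 + 92669720 + 49995925 - 12132164 - 5392783 + 831820 + 281589 - 21637 - 4565 + 77 + 3
= 4835271870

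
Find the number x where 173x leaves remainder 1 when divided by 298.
267

gcd(173, 298) = 1, so the inverse exists.
Extended Euclidean algorithm on (298, 173):
298 = 1 × 173 + 125  ⟹  125 = (1)·298 + (-1)·173
173 = 1 × 125 + 48  ⟹  48 = (-1)·298 + (2)·173
125 = 2 × 48 + 29  ⟹  29 = (3)·298 + (-5)·173
48 = 1 × 29 + 19  ⟹  19 = (-4)·298 + (7)·173
29 = 1 × 19 + 10  ⟹  10 = (7)·298 + (-12)·173
19 = 1 × 10 + 9  ⟹  9 = (-11)·298 + (19)·173
10 = 1 × 9 + 1  ⟹  1 = (18)·298 + (-31)·173
So (-31)·173 ≡ 1 (mod 298), i.e. 173^(-1) ≡ -31 ≡ 267 (mod 298).
Check: 173 × 267 = 46191 ≡ 1 (mod 298)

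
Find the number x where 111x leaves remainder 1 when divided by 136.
87

gcd(111, 136) = 1, so the inverse exists.
Extended Euclidean algorithm on (136, 111):
136 = 1 × 111 + 25  ⟹  25 = (1)·136 + (-1)·111
111 = 4 × 25 + 11  ⟹  11 = (-4)·136 + (5)·111
25 = 2 × 11 + 3  ⟹  3 = (9)·136 + (-11)·111
11 = 3 × 3 + 2  ⟹  2 = (-31)·136 + (38)·111
3 = 1 × 2 + 1  ⟹  1 = (40)·136 + (-49)·111
So (-49)·111 ≡ 1 (mod 136), i.e. 111^(-1) ≡ -49 ≡ 87 (mod 136).
Check: 111 × 87 = 9657 ≡ 1 (mod 136)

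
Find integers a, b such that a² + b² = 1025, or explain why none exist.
1² + 32² (a=1, b=32)

Factorization: 1025 = 5^2 × 41
By Fermat: n is sum of two squares iff every prime p ≡ 3 (mod 4) appears to even power.
All primes ≡ 3 (mod 4) appear to even power.
Search a = 0, 1, 2, … for 1025 - a² a perfect square: first hit at a = 1: 1025 - 1 = 1024 = 32².
1025 = 1² + 32² = 1 + 1024 ✓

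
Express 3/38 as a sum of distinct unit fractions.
1/13 + 1/494

Greedy algorithm:
3/38: ceiling(38/3) = 13, use 1/13
1/494: ceiling(494/1) = 494, use 1/494
Result: 3/38 = 1/13 + 1/494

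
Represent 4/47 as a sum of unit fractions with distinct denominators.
1/12 + 1/564

Greedy algorithm:
4/47: ceiling(47/4) = 12, use 1/12
1/564: ceiling(564/1) = 564, use 1/564
Result: 4/47 = 1/12 + 1/564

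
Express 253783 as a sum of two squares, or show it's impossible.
Not possible

Factorization: 253783 = 19^3 × 37
By Fermat: n is sum of two squares iff every prime p ≡ 3 (mod 4) appears to even power.
Prime(s) ≡ 3 (mod 4) with odd exponent: [(19, 3)]
Therefore 253783 cannot be expressed as a² + b².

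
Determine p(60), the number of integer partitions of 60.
966467

p(n) counts ways to write n as a sum of positive integers (order ignored).
Euler's pentagonal recurrence: p(k) = p(k-1) + p(k-2) - p(k-5) - p(k-7) + p(k-12) + p(k-15) - ... (offsets j(3j∓1)/2, signs ++--, p(0)=1, p(<0)=0).
DP table for k = 0..59: p(0)=1, p(1)=1, p(2)=2, p(3)=3, p(4)=5, p(5)=7, p(6)=11, p(7)=15, p(8)=22, p(9)=30, p(10)=42, p(11)=56, p(12)=77, p(13)=101, p(14)=135, p(15)=176, p(16)=231, p(17)=297, p(18)=385, p(19)=490, p(20)=627, p(21)=792, p(22)=1002, p(23)=1255, p(24)=1575, p(25)=1958, p(26)=2436, p(27)=3010, p(28)=3718, p(29)=4565, p(30)=5604, p(31)=6842, p(32)=8349, p(33)=10143, p(34)=12310, p(35)=14883, p(36)=17977, p(37)=21637, p(38)=26015, p(39)=31185, p(40)=37338, p(41)=44583, p(42)=53174, p(43)=63261, p(44)=75175, p(45)=89134, p(46)=105558, p(47)=124754, p(48)=147273, p(49)=173525, p(50)=204226, p(51)=239943, p(52)=281589, p(53)=329931, p(54)=386155, p(55)=451276, p(56)=526823, p(57)=614154, p(58)=715220, p(59)=831820.
Final step: p(60) = p(59) + p(58) - p(55) - p(53) + p(48) + p(45) - p(38) - p(34) + p(25) + p(20) - p(9) - p(3)
= 831820 + 715220 - 451276 - 329931 + 147273 + 89134 - 26015 - 12310 + 1958 + 627 - 30 - 3
= 966467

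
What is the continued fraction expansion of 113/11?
[10; 3, 1, 2]

Euclidean algorithm steps:
113 = 10 × 11 + 3
11 = 3 × 3 + 2
3 = 1 × 2 + 1
2 = 2 × 1 + 0
Continued fraction: [10; 3, 1, 2]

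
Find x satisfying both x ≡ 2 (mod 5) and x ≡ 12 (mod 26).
12

Using Chinese Remainder Theorem:
M = 5 × 26 = 130
M1 = 26, M2 = 5
y1 = 26^(-1) mod 5 = 1
y2 = 5^(-1) mod 26 = 21
x = (2×26×1 + 12×5×21) mod 130 = 12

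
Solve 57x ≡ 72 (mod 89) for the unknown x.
x ≡ 20 (mod 89)

gcd(57, 89) = 1, which divides 72, so solutions exist.
Find 57^(-1) mod 89 by the extended Euclidean algorithm:
89 = 1 × 57 + 32  ⟹  32 = (1)·89 + (-1)·57
57 = 1 × 32 + 25  ⟹  25 = (-1)·89 + (2)·57
32 = 1 × 25 + 7  ⟹  7 = (2)·89 + (-3)·57
25 = 3 × 7 + 4  ⟹  4 = (-7)·89 + (11)·57
7 = 1 × 4 + 3  ⟹  3 = (9)·89 + (-14)·57
4 = 1 × 3 + 1  ⟹  1 = (-16)·89 + (25)·57
So (25)·57 ≡ 1 (mod 89), i.e. 57^(-1) ≡ 25 (mod 89).
x ≡ 25 × 72 = 1800 ≡ 20 (mod 89).
Check: 57 × 20 = 1140 ≡ 72 (mod 89).
Unique solution: x ≡ 20 (mod 89)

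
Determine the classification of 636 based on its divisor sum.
abundant

Proper divisors of 636: sum = 1 + 2 + 3 + 4 + 6 + 12 + 53 + 106 + 159 + 212 + 318 = 876
Since 876 > 636, 636 is abundant.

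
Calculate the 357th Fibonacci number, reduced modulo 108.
2

Matrix identity: Q^n = [[F_(n+1), F_n], [F_n, F_(n-1)]] with Q = [[1,1],[1,0]].
n = 357 = 101100101₂. Square-and-multiply, entries mod 108:
Q^1 = [[1,1],[1,0]]
Q^2 = (Q^1)² = [[2,1],[1,1]]
Q^5 = (Q^2)²·Q = [[8,5],[5,3]]
Q^11 = (Q^5)²·Q = [[36,89],[89,55]]
Q^22 = (Q^11)² = [[37,107],[107,38]]
Q^44 = (Q^22)² = [[74,33],[33,41]]
Q^89 = (Q^44)²·Q = [[100,85],[85,15]]
Q^178 = (Q^89)² = [[53,55],[55,106]]
Q^357 = (Q^178)²·Q = [[107,2],[2,105]]
F_357 mod 108 = Q^357[0][1] = 2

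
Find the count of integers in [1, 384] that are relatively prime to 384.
128

384 = 2^7 × 3
φ(n) = n × ∏(1 - 1/p) for each prime p dividing n
φ(384) = 384 × (1 - 1/2) × (1 - 1/3) = 128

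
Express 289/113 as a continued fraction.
[2; 1, 1, 3, 1, 5, 2]

Euclidean algorithm steps:
289 = 2 × 113 + 63
113 = 1 × 63 + 50
63 = 1 × 50 + 13
50 = 3 × 13 + 11
13 = 1 × 11 + 2
11 = 5 × 2 + 1
2 = 2 × 1 + 0
Continued fraction: [2; 1, 1, 3, 1, 5, 2]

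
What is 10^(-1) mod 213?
64

gcd(10, 213) = 1, so the inverse exists.
Extended Euclidean algorithm on (213, 10):
213 = 21 × 10 + 3  ⟹  3 = (1)·213 + (-21)·10
10 = 3 × 3 + 1  ⟹  1 = (-3)·213 + (64)·10
So (64)·10 ≡ 1 (mod 213), i.e. 10^(-1) ≡ 64 (mod 213).
Check: 10 × 64 = 640 ≡ 1 (mod 213)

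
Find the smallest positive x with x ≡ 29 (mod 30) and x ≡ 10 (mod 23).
539

Using Chinese Remainder Theorem:
M = 30 × 23 = 690
M1 = 23, M2 = 30
y1 = 23^(-1) mod 30 = 17
y2 = 30^(-1) mod 23 = 10
x = (29×23×17 + 10×30×10) mod 690 = 539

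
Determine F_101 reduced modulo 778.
345

Matrix identity: Q^n = [[F_(n+1), F_n], [F_n, F_(n-1)]] with Q = [[1,1],[1,0]].
n = 101 = 1100101₂. Square-and-multiply, entries mod 778:
Q^1 = [[1,1],[1,0]]
Q^3 = (Q^1)²·Q = [[3,2],[2,1]]
Q^6 = (Q^3)² = [[13,8],[8,5]]
Q^12 = (Q^6)² = [[233,144],[144,89]]
Q^25 = (Q^12)²·Q = [[25,337],[337,466]]
Q^50 = (Q^25)² = [[606,531],[531,75]]
Q^101 = (Q^50)²·Q = [[186,345],[345,619]]
F_101 mod 778 = Q^101[0][1] = 345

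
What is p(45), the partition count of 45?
89134

p(n) counts ways to write n as a sum of positive integers (order ignored).
Euler's pentagonal recurrence: p(k) = p(k-1) + p(k-2) - p(k-5) - p(k-7) + p(k-12) + p(k-15) - ... (offsets j(3j∓1)/2, signs ++--, p(0)=1, p(<0)=0).
DP table for k = 0..44: p(0)=1, p(1)=1, p(2)=2, p(3)=3, p(4)=5, p(5)=7, p(6)=11, p(7)=15, p(8)=22, p(9)=30, p(10)=42, p(11)=56, p(12)=77, p(13)=101, p(14)=135, p(15)=176, p(16)=231, p(17)=297, p(18)=385, p(19)=490, p(20)=627, p(21)=792, p(22)=1002, p(23)=1255, p(24)=1575, p(25)=1958, p(26)=2436, p(27)=3010, p(28)=3718, p(29)=4565, p(30)=5604, p(31)=6842, p(32)=8349, p(33)=10143, p(34)=12310, p(35)=14883, p(36)=17977, p(37)=21637, p(38)=26015, p(39)=31185, p(40)=37338, p(41)=44583, p(42)=53174, p(43)=63261, p(44)=75175.
Final step: p(45) = p(44) + p(43) - p(40) - p(38) + p(33) + p(30) - p(23) - p(19) + p(10) + p(5)
= 75175 + 63261 - 37338 - 26015 + 10143 + 5604 - 1255 - 490 + 42 + 7
= 89134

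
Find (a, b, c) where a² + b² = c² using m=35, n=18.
(901, 1260, 1549)

Euclid's formula: a = m² - n², b = 2mn, c = m² + n²
m = 35, n = 18
a = 35² - 18² = 1225 - 324 = 901
b = 2 × 35 × 18 = 1260
c = 35² + 18² = 1225 + 324 = 1549
Verification: 901² + 1260² = 811801 + 1587600 = 2399401 = 1549² ✓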